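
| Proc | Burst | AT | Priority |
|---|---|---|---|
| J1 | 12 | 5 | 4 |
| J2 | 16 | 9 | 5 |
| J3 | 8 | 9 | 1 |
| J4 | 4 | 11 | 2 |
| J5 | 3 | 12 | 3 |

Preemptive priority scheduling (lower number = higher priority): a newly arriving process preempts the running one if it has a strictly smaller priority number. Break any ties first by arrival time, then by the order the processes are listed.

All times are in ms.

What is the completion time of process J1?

32

Timeline: | idle 0-5 | J1 5-9 | J3 9-17 | J4 17-21 | J5 21-24 | J1 24-32 | J2 32-48 |
Completion: J1=32  J2=48  J3=17  J4=21  J5=24
Turnaround (C−A): J1=27  J2=39  J3=8  J4=10  J5=12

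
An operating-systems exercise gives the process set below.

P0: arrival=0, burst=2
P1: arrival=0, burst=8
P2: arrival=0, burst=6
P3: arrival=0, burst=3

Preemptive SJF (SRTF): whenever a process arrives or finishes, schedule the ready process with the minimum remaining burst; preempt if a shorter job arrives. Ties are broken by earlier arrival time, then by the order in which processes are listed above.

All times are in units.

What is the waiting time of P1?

11

Schedule: | P0 0-2 | P3 2-5 | P2 5-11 | P1 11-19 |
Completion: P0=2  P1=19  P2=11  P3=5
Waiting(P1) = turnaround − burst = 19 − 8 = 11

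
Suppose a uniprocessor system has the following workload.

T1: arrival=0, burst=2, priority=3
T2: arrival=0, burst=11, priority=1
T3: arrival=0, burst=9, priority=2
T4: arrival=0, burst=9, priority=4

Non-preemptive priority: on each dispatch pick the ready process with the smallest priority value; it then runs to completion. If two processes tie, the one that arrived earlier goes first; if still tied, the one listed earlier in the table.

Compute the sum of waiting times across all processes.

Schedule: | T2 0-11 | T3 11-20 | T1 20-22 | T4 22-31 |
Completion: T1=22  T2=11  T3=20  T4=31
Waiting = turnaround − burst: T1=20, T2=0, T3=11, T4=22
Total waiting = 20 + 0 + 11 + 22 = 53

53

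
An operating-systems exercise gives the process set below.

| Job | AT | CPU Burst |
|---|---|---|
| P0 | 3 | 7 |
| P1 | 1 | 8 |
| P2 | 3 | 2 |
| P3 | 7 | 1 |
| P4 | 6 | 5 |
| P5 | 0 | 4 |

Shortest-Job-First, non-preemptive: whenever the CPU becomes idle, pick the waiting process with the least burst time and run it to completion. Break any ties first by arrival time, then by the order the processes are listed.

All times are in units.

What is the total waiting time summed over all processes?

Timeline: | P5 0-4 | P2 4-6 | P4 6-11 | P3 11-12 | P0 12-19 | P1 19-27 |
Completion: P0=19  P1=27  P2=6  P3=12  P4=11  P5=4
Waiting = turnaround − burst: P0=9, P1=18, P2=1, P3=4, P4=0, P5=0
Total waiting = 9 + 18 + 1 + 4 + 0 + 0 = 32

32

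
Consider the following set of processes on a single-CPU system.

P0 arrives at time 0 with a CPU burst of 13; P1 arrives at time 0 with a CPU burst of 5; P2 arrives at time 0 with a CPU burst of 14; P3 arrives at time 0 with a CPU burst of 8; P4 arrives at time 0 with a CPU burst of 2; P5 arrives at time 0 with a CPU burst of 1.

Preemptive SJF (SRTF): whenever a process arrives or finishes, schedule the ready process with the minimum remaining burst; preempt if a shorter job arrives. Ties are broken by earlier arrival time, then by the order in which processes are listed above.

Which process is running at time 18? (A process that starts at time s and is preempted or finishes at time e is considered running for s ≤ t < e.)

Schedule: | P5 0-1 | P4 1-3 | P1 3-8 | P3 8-16 | P0 16-29 | P2 29-43 |
Completion: P0=29  P1=8  P2=43  P3=16  P4=3  P5=1
Turnaround (C−A): P0=29  P1=8  P2=43  P3=16  P4=3  P5=1

P0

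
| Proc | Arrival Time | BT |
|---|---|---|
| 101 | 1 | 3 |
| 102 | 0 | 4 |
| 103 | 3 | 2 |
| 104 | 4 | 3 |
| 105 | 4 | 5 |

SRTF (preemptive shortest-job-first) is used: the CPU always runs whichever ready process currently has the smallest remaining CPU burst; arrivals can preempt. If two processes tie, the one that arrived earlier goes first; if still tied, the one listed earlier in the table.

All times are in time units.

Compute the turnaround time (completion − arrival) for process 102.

Gantt: | 102 0-4 | 103 4-6 | 101 6-9 | 104 9-12 | 105 12-17 |
Completion: 101=9  102=4  103=6  104=12  105=17
Turnaround(102) = completion − arrival = 4 − 0 = 4

4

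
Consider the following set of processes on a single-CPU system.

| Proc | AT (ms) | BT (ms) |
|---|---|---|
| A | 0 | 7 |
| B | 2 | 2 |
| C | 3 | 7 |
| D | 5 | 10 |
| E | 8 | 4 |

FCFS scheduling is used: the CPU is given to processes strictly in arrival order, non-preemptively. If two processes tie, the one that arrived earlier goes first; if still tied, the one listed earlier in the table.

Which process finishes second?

Schedule: | A 0-7 | B 7-9 | C 9-16 | D 16-26 | E 26-30 |
Completion: A=7  B=9  C=16  D=26  E=30
Finish order: A → B → C → D → E

B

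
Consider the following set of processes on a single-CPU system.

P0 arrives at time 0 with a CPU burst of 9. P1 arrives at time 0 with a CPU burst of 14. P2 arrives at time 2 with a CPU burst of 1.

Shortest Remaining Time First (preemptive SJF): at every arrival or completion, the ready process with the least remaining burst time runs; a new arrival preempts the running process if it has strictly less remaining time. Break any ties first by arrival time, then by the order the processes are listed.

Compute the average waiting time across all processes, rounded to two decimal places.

3.67

Schedule: | P0 0-2 | P2 2-3 | P0 3-10 | P1 10-24 |
Completion: P0=10  P1=24  P2=3
Turnaround (C−A): P0=10  P1=24  P2=1
Waiting times: P0=1, P1=10, P2=0
Average waiting = (1+10+0) / 3 = 11/3 = 3.67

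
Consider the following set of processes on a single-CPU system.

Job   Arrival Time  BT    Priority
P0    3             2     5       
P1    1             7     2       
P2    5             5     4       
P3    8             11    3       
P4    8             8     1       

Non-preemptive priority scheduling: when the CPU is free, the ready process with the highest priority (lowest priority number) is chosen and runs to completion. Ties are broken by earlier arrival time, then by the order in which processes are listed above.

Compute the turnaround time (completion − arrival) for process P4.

8

Schedule: | idle 0-1 | P1 1-8 | P4 8-16 | P3 16-27 | P2 27-32 | P0 32-34 |
Completion: P0=34  P1=8  P2=32  P3=27  P4=16
Turnaround (C−A): P0=31  P1=7  P2=27  P3=19  P4=8
Turnaround(P4) = completion − arrival = 16 − 8 = 8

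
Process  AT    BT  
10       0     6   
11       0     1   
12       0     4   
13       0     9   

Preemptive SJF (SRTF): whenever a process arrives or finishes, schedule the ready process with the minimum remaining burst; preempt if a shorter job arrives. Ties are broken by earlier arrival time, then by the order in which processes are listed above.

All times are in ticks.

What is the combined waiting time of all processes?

Timeline: | 11 0-1 | 12 1-5 | 10 5-11 | 13 11-20 |
Completion: 10=11  11=1  12=5  13=20
Turnaround (C−A): 10=11  11=1  12=5  13=20
Waiting = turnaround − burst: 10=5, 11=0, 12=1, 13=11
Total waiting = 5 + 0 + 1 + 11 = 17

17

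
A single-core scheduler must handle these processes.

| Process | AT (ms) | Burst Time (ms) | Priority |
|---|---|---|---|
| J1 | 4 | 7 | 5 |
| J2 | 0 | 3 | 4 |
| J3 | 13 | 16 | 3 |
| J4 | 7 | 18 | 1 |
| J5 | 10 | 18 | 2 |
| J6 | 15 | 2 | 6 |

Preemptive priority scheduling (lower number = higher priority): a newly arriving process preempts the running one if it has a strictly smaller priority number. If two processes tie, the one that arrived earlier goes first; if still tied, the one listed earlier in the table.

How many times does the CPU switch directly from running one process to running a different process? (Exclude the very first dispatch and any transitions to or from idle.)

Timeline: | J2 0-3 | idle 3-4 | J1 4-7 | J4 7-25 | J5 25-43 | J3 43-59 | J1 59-63 | J6 63-65 |
Completion: J1=63  J2=3  J3=59  J4=25  J5=43  J6=65
Turnaround (C−A): J1=59  J2=3  J3=46  J4=18  J5=33  J6=50

5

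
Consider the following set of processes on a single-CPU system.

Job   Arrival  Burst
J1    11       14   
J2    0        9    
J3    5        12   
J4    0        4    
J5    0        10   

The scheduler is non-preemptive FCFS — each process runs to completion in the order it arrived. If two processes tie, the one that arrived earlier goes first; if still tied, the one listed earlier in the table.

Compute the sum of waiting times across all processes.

Timeline: | J2 0-9 | J4 9-13 | J5 13-23 | J3 23-35 | J1 35-49 |
Completion: J1=49  J2=9  J3=35  J4=13  J5=23
Waiting = turnaround − burst: J1=24, J2=0, J3=18, J4=9, J5=13
Total waiting = 24 + 0 + 18 + 9 + 13 = 64

64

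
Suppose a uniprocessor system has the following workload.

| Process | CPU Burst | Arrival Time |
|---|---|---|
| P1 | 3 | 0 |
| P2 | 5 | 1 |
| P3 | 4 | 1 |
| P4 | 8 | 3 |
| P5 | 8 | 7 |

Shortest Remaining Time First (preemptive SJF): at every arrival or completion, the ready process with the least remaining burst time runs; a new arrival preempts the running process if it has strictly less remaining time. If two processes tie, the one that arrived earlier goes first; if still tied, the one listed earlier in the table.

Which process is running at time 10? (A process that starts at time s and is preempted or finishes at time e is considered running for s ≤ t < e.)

Schedule: | P1 0-3 | P3 3-7 | P2 7-12 | P4 12-20 | P5 20-28 |
Completion: P1=3  P2=12  P3=7  P4=20  P5=28
Turnaround (C−A): P1=3  P2=11  P3=6  P4=17  P5=21

P2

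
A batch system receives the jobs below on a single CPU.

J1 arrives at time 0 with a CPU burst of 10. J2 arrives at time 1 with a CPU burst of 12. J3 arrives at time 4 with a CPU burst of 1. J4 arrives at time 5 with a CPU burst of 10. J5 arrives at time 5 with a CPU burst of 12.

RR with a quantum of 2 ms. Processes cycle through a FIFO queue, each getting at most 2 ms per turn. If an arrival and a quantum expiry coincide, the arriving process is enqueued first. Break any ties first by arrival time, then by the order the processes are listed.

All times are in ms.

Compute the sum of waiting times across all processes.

Gantt: | J1 0-2 | J2 2-4 | J1 4-6 | J3 6-7 | J2 7-9 | J4 9-11 | J5 11-13 | J1 13-15 | J2 15-17 | J4 17-19 | J5 19-21 | J1 21-23 | J2 23-25 | J4 25-27 | J5 27-29 | J1 29-31 | J2 31-33 | J4 33-35 | J5 35-37 | J2 37-39 | J4 39-41 | J5 41-45 |
Completion: J1=31  J2=39  J3=7  J4=41  J5=45
Turnaround (C−A): J1=31  J2=38  J3=3  J4=36  J5=40
Waiting = turnaround − burst: J1=21, J2=26, J3=2, J4=26, J5=28
Total waiting = 21 + 26 + 2 + 26 + 28 = 103

103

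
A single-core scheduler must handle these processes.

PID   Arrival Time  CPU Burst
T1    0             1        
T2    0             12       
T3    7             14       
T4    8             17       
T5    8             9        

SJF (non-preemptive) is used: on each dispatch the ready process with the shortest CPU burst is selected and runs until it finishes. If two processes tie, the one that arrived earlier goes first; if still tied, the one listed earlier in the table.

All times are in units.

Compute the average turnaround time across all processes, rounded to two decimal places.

20.40

Schedule: | T1 0-1 | T2 1-13 | T5 13-22 | T3 22-36 | T4 36-53 |
Completion: T1=1  T2=13  T3=36  T4=53  T5=22
Turnaround times: T1=1, T2=13, T3=29, T4=45, T5=14
Average turnaround = (1+13+29+45+14) / 5 = 102/5 = 20.40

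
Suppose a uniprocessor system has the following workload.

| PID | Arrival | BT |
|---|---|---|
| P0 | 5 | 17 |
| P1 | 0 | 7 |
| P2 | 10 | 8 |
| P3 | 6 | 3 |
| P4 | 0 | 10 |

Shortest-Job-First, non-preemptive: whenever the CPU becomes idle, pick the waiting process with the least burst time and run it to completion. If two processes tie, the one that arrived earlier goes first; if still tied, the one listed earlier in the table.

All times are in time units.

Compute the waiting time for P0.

Gantt: | P1 0-7 | P3 7-10 | P2 10-18 | P4 18-28 | P0 28-45 |
Completion: P0=45  P1=7  P2=18  P3=10  P4=28
Turnaround (C−A): P0=40  P1=7  P2=8  P3=4  P4=28
Waiting(P0) = turnaround − burst = 40 − 17 = 23

23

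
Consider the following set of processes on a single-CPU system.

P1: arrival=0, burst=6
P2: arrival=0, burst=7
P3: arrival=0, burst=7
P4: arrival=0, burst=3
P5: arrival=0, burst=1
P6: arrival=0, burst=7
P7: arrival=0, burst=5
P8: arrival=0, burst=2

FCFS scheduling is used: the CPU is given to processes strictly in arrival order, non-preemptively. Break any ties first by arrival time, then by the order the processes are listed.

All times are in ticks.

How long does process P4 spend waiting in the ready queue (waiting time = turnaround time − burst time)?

20

Timeline: | P1 0-6 | P2 6-13 | P3 13-20 | P4 20-23 | P5 23-24 | P6 24-31 | P7 31-36 | P8 36-38 |
Completion: P1=6  P2=13  P3=20  P4=23  P5=24  P6=31  P7=36  P8=38
Turnaround (C−A): P1=6  P2=13  P3=20  P4=23  P5=24  P6=31  P7=36  P8=38
Waiting(P4) = turnaround − burst = 23 − 3 = 20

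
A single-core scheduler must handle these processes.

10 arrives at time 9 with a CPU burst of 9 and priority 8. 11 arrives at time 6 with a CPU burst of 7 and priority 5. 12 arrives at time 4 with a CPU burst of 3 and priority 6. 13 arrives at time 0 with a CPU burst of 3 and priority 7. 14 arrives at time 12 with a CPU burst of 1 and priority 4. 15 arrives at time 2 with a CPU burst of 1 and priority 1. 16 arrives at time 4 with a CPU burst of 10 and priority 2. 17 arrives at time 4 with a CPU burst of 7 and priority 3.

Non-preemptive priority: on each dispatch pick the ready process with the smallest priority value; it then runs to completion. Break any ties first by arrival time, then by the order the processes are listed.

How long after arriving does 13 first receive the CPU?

0

Schedule: | 13 0-3 | 15 3-4 | 16 4-14 | 17 14-21 | 14 21-22 | 11 22-29 | 12 29-32 | 10 32-41 |
Completion: 10=41  11=29  12=32  13=3  14=22  15=4  16=14  17=21
Response(13) = first start − arrival = 0 − 0 = 0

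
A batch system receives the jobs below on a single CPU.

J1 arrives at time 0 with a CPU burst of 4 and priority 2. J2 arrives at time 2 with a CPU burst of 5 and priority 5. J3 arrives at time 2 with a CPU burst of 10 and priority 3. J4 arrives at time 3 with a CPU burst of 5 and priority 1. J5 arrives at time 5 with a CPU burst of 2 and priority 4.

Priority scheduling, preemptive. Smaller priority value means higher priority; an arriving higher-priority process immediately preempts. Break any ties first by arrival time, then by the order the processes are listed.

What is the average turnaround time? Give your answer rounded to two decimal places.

Gantt: | J1 0-3 | J4 3-8 | J1 8-9 | J3 9-19 | J5 19-21 | J2 21-26 |
Completion: J1=9  J2=26  J3=19  J4=8  J5=21
Turnaround times: J1=9, J2=24, J3=17, J4=5, J5=16
Average turnaround = (9+24+17+5+16) / 5 = 71/5 = 14.20

14.20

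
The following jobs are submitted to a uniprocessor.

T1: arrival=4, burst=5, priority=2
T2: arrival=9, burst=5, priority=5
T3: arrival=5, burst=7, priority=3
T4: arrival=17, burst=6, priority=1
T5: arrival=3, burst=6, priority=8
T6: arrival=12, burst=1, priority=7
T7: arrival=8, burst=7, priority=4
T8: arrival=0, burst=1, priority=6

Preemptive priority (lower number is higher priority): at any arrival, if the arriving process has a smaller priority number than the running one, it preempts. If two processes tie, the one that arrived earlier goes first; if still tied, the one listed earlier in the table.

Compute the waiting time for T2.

20

Schedule: | T8 0-1 | idle 1-3 | T5 3-4 | T1 4-9 | T3 9-16 | T7 16-17 | T4 17-23 | T7 23-29 | T2 29-34 | T6 34-35 | T5 35-40 |
Completion: T1=9  T2=34  T3=16  T4=23  T5=40  T6=35  T7=29  T8=1
Turnaround (C−A): T1=5  T2=25  T3=11  T4=6  T5=37  T6=23  T7=21  T8=1
Waiting(T2) = turnaround − burst = 25 − 5 = 20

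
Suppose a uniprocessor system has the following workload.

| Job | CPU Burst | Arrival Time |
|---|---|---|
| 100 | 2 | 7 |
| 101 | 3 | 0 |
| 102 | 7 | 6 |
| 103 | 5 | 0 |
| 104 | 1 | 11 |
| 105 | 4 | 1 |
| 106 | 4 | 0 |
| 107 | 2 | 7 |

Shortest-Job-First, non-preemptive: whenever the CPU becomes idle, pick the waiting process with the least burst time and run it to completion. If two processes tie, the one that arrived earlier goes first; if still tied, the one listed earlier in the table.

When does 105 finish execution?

Schedule: | 101 0-3 | 106 3-7 | 100 7-9 | 107 9-11 | 104 11-12 | 105 12-16 | 103 16-21 | 102 21-28 |
Completion: 100=9  101=3  102=28  103=21  104=12  105=16  106=7  107=11

16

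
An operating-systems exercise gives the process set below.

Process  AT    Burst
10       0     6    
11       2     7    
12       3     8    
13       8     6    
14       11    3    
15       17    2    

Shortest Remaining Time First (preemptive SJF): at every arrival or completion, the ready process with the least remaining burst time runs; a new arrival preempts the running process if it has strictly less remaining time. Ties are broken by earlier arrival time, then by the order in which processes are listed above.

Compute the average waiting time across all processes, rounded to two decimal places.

Schedule: | 10 0-6 | 11 6-13 | 14 13-16 | 13 16-17 | 15 17-19 | 13 19-24 | 12 24-32 |
Completion: 10=6  11=13  12=32  13=24  14=16  15=19
Turnaround (C−A): 10=6  11=11  12=29  13=16  14=5  15=2
Waiting times: 10=0, 11=4, 12=21, 13=10, 14=2, 15=0
Average waiting = (0+4+21+10+2+0) / 6 = 37/6 = 6.17

6.17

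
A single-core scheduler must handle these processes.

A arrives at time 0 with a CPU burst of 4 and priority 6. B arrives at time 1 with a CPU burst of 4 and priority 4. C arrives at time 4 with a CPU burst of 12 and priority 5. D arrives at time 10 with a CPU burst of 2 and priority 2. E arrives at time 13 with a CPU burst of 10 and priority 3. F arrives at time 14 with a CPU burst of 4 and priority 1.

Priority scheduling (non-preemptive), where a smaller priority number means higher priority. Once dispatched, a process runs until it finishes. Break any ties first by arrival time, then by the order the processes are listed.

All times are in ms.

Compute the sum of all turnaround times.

76

Gantt: | A 0-4 | B 4-8 | C 8-20 | F 20-24 | D 24-26 | E 26-36 |
Completion: A=4  B=8  C=20  D=26  E=36  F=24
Turnaround (C−A): A=4  B=7  C=16  D=16  E=23  F=10
Turnaround = completion − arrival: A=4, B=7, C=16, D=16, E=23, F=10
Total turnaround = 4 + 7 + 16 + 16 + 23 + 10 = 76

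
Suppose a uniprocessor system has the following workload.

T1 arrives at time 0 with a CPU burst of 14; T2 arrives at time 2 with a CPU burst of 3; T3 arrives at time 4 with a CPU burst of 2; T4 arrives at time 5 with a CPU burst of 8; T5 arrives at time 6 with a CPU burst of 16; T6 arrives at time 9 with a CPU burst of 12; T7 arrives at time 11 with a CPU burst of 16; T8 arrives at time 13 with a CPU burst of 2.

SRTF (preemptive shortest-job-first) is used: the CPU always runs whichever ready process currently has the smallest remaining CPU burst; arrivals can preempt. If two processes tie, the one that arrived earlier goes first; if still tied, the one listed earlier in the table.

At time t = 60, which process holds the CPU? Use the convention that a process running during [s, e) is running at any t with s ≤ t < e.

Timeline: | T1 0-2 | T2 2-5 | T3 5-7 | T4 7-15 | T8 15-17 | T1 17-29 | T6 29-41 | T5 41-57 | T7 57-73 |
Completion: T1=29  T2=5  T3=7  T4=15  T5=57  T6=41  T7=73  T8=17

T7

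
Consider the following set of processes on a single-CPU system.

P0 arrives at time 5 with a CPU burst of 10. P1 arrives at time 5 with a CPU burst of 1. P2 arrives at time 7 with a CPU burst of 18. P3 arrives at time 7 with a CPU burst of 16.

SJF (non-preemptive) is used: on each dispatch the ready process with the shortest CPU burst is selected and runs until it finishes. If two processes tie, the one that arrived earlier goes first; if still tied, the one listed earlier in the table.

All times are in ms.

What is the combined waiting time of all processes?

35

Timeline: | idle 0-5 | P1 5-6 | P0 6-16 | P3 16-32 | P2 32-50 |
Completion: P0=16  P1=6  P2=50  P3=32
Turnaround (C−A): P0=11  P1=1  P2=43  P3=25
Waiting = turnaround − burst: P0=1, P1=0, P2=25, P3=9
Total waiting = 1 + 0 + 25 + 9 = 35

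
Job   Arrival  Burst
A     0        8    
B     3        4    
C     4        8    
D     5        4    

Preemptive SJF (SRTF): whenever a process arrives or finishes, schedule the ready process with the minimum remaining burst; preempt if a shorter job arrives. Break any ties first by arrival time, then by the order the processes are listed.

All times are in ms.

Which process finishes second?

Timeline: | A 0-3 | B 3-7 | D 7-11 | A 11-16 | C 16-24 |
Completion: A=16  B=7  C=24  D=11
Finish order: B → D → A → C

D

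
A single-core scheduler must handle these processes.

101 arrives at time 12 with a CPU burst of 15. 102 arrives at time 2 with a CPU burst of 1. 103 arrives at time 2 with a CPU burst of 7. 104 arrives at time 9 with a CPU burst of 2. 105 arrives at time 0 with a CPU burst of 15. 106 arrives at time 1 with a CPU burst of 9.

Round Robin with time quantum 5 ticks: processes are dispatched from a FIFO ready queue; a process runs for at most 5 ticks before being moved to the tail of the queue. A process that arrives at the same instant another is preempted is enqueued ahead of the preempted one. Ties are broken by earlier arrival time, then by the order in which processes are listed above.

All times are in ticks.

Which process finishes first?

102

Gantt: | 105 0-5 | 106 5-10 | 102 10-11 | 103 11-16 | 105 16-21 | 104 21-23 | 106 23-27 | 101 27-32 | 103 32-34 | 105 34-39 | 101 39-49 |
Completion: 101=49  102=11  103=34  104=23  105=39  106=27
Turnaround (C−A): 101=37  102=9  103=32  104=14  105=39  106=26
Finish order: 102 → 104 → 106 → 103 → 105 → 101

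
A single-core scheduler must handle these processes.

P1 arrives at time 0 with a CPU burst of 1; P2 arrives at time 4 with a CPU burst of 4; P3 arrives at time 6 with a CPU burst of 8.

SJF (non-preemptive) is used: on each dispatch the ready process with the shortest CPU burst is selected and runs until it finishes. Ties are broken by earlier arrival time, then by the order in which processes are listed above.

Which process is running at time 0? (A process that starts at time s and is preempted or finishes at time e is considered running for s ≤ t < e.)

P1

Gantt: | P1 0-1 | idle 1-4 | P2 4-8 | P3 8-16 |
Completion: P1=1  P2=8  P3=16
Turnaround (C−A): P1=1  P2=4  P3=10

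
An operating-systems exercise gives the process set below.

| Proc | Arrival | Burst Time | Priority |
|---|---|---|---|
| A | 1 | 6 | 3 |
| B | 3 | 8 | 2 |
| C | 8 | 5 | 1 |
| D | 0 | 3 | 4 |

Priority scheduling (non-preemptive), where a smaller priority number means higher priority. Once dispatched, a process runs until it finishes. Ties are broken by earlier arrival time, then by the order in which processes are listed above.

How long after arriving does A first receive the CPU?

Gantt: | D 0-3 | B 3-11 | C 11-16 | A 16-22 |
Completion: A=22  B=11  C=16  D=3
Response(A) = first start − arrival = 16 − 1 = 15

15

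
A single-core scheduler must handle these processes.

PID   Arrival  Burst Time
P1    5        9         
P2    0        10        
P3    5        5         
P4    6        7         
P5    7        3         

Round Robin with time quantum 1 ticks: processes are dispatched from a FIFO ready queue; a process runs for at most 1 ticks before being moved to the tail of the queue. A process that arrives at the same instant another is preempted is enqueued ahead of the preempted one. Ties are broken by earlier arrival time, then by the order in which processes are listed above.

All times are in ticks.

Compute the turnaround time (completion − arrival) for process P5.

14

Timeline: | P2 0-5 | P1 5-6 | P3 6-7 | P2 7-8 | P4 8-9 | P1 9-10 | P5 10-11 | P3 11-12 | P2 12-13 | P4 13-14 | P1 14-15 | P5 15-16 | P3 16-17 | P2 17-18 | P4 18-19 | P1 19-20 | P5 20-21 | P3 21-22 | P2 22-23 | P4 23-24 | P1 24-25 | P3 25-26 | P2 26-27 | P4 27-28 | P1 28-29 | P4 29-30 | P1 30-31 | P4 31-32 | P1 32-34 |
Completion: P1=34  P2=27  P3=26  P4=32  P5=21
Turnaround (C−A): P1=29  P2=27  P3=21  P4=26  P5=14
Turnaround(P5) = completion − arrival = 21 − 7 = 14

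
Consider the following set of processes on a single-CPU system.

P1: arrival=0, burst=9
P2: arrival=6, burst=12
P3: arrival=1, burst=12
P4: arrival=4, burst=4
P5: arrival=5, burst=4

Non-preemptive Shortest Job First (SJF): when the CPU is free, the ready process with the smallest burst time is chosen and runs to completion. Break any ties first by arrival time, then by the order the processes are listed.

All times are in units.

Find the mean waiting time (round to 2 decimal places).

10.40

Timeline: | P1 0-9 | P4 9-13 | P5 13-17 | P3 17-29 | P2 29-41 |
Completion: P1=9  P2=41  P3=29  P4=13  P5=17
Turnaround (C−A): P1=9  P2=35  P3=28  P4=9  P5=12
Waiting times: P1=0, P2=23, P3=16, P4=5, P5=8
Average waiting = (0+23+16+5+8) / 5 = 52/5 = 10.40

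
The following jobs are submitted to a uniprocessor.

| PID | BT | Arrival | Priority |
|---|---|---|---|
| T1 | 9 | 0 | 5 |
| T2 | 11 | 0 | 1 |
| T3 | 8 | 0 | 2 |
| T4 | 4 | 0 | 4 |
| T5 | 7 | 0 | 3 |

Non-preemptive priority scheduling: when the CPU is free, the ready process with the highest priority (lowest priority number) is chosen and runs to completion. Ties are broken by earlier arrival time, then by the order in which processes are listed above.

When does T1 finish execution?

39

Gantt: | T2 0-11 | T3 11-19 | T5 19-26 | T4 26-30 | T1 30-39 |
Completion: T1=39  T2=11  T3=19  T4=30  T5=26
Turnaround (C−A): T1=39  T2=11  T3=19  T4=30  T5=26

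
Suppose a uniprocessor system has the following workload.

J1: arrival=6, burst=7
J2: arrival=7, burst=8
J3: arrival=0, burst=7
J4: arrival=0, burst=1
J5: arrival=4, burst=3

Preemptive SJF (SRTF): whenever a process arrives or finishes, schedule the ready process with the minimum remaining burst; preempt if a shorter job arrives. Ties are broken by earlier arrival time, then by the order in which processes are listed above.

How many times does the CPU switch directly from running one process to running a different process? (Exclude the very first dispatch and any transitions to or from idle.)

Schedule: | J4 0-1 | J3 1-4 | J5 4-7 | J3 7-11 | J1 11-18 | J2 18-26 |
Completion: J1=18  J2=26  J3=11  J4=1  J5=7
Turnaround (C−A): J1=12  J2=19  J3=11  J4=1  J5=3

5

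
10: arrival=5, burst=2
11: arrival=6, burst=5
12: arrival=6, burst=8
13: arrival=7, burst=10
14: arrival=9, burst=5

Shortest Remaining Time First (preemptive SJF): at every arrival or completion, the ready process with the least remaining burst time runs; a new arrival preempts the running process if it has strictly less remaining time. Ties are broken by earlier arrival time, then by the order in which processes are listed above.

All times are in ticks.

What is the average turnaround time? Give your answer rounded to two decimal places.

12.60

Schedule: | idle 0-5 | 10 5-7 | 11 7-12 | 14 12-17 | 12 17-25 | 13 25-35 |
Completion: 10=7  11=12  12=25  13=35  14=17
Turnaround (C−A): 10=2  11=6  12=19  13=28  14=8
Turnaround times: 10=2, 11=6, 12=19, 13=28, 14=8
Average turnaround = (2+6+19+28+8) / 5 = 63/5 = 12.60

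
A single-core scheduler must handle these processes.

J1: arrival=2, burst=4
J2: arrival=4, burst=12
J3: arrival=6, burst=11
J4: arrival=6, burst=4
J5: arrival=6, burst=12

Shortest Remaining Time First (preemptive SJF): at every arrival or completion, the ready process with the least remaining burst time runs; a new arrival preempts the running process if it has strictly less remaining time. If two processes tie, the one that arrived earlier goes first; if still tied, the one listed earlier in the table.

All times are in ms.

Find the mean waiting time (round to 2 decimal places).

Schedule: | idle 0-2 | J1 2-6 | J4 6-10 | J3 10-21 | J2 21-33 | J5 33-45 |
Completion: J1=6  J2=33  J3=21  J4=10  J5=45
Turnaround (C−A): J1=4  J2=29  J3=15  J4=4  J5=39
Waiting times: J1=0, J2=17, J3=4, J4=0, J5=27
Average waiting = (0+17+4+0+27) / 5 = 48/5 = 9.60

9.60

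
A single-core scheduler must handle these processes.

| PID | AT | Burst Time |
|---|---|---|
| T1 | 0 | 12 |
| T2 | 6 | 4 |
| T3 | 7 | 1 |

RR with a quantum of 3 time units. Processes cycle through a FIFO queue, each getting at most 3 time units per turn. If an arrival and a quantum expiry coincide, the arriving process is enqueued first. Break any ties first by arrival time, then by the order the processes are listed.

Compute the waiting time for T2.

Schedule: | T1 0-6 | T2 6-9 | T1 9-12 | T3 12-13 | T2 13-14 | T1 14-17 |
Completion: T1=17  T2=14  T3=13
Turnaround (C−A): T1=17  T2=8  T3=6
Waiting(T2) = turnaround − burst = 8 − 4 = 4

4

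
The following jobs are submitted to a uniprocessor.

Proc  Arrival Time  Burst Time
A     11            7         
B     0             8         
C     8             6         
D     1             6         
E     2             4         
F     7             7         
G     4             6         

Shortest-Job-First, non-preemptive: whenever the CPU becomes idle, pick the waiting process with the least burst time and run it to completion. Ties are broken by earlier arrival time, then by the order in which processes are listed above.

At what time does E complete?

12

Schedule: | B 0-8 | E 8-12 | D 12-18 | G 18-24 | C 24-30 | F 30-37 | A 37-44 |
Completion: A=44  B=8  C=30  D=18  E=12  F=37  G=24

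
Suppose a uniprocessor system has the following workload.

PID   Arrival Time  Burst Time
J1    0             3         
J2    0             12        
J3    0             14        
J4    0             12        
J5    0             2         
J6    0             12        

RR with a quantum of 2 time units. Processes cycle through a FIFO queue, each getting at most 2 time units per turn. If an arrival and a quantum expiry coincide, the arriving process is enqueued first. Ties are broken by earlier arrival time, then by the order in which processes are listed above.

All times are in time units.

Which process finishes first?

Gantt: | J1 0-2 | J2 2-4 | J3 4-6 | J4 6-8 | J5 8-10 | J6 10-12 | J1 12-13 | J2 13-15 | J3 15-17 | J4 17-19 | J6 19-21 | J2 21-23 | J3 23-25 | J4 25-27 | J6 27-29 | J2 29-31 | J3 31-33 | J4 33-35 | J6 35-37 | J2 37-39 | J3 39-41 | J4 41-43 | J6 43-45 | J2 45-47 | J3 47-49 | J4 49-51 | J6 51-53 | J3 53-55 |
Completion: J1=13  J2=47  J3=55  J4=51  J5=10  J6=53
Turnaround (C−A): J1=13  J2=47  J3=55  J4=51  J5=10  J6=53
Finish order: J5 → J1 → J2 → J4 → J6 → J3

J5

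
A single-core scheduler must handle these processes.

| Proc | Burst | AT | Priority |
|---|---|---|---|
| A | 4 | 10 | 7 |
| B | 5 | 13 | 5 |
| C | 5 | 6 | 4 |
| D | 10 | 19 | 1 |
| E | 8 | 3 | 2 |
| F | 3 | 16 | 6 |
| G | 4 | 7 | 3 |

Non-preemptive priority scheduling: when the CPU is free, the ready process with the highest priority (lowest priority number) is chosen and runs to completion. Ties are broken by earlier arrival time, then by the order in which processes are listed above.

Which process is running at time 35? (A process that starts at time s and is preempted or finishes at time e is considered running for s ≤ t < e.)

F

Gantt: | idle 0-3 | E 3-11 | G 11-15 | C 15-20 | D 20-30 | B 30-35 | F 35-38 | A 38-42 |
Completion: A=42  B=35  C=20  D=30  E=11  F=38  G=15
Turnaround (C−A): A=32  B=22  C=14  D=11  E=8  F=22  G=8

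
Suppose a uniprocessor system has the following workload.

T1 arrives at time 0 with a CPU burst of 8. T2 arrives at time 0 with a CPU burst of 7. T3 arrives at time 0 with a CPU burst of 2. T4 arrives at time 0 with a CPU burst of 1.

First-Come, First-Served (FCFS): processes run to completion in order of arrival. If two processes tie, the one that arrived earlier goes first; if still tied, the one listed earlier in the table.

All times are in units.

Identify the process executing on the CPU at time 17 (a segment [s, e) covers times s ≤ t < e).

Schedule: | T1 0-8 | T2 8-15 | T3 15-17 | T4 17-18 |
Completion: T1=8  T2=15  T3=17  T4=18

T4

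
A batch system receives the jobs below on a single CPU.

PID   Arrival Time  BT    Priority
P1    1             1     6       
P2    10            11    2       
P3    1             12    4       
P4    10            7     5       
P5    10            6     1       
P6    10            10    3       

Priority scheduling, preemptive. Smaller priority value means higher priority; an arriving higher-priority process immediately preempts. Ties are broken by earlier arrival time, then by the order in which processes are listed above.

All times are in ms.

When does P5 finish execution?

Gantt: | idle 0-1 | P3 1-10 | P5 10-16 | P2 16-27 | P6 27-37 | P3 37-40 | P4 40-47 | P1 47-48 |
Completion: P1=48  P2=27  P3=40  P4=47  P5=16  P6=37

16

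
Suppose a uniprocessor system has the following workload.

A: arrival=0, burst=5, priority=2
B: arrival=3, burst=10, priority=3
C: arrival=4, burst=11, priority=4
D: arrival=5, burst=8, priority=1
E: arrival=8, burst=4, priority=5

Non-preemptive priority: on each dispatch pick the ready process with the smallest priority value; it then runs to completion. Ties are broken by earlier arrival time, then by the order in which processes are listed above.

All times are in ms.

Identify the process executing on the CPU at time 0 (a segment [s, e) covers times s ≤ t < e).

Schedule: | A 0-5 | D 5-13 | B 13-23 | C 23-34 | E 34-38 |
Completion: A=5  B=23  C=34  D=13  E=38
Turnaround (C−A): A=5  B=20  C=30  D=8  E=30

A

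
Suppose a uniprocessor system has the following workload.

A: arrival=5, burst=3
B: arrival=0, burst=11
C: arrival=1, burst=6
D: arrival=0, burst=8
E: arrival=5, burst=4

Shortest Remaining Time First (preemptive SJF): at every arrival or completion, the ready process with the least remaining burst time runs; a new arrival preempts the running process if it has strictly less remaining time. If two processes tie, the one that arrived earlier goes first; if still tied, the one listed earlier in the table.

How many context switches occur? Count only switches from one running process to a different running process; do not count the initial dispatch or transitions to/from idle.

5

Gantt: | D 0-1 | C 1-7 | A 7-10 | E 10-14 | D 14-21 | B 21-32 |
Completion: A=10  B=32  C=7  D=21  E=14
Turnaround (C−A): A=5  B=32  C=6  D=21  E=9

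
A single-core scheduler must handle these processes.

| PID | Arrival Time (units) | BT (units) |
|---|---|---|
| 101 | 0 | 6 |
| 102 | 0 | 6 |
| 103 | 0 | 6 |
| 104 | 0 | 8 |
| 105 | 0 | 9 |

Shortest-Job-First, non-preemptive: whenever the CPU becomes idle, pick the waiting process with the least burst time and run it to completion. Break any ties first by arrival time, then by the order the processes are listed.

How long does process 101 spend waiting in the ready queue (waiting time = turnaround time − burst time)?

Schedule: | 101 0-6 | 102 6-12 | 103 12-18 | 104 18-26 | 105 26-35 |
Completion: 101=6  102=12  103=18  104=26  105=35
Turnaround (C−A): 101=6  102=12  103=18  104=26  105=35
Waiting(101) = turnaround − burst = 6 − 6 = 0

0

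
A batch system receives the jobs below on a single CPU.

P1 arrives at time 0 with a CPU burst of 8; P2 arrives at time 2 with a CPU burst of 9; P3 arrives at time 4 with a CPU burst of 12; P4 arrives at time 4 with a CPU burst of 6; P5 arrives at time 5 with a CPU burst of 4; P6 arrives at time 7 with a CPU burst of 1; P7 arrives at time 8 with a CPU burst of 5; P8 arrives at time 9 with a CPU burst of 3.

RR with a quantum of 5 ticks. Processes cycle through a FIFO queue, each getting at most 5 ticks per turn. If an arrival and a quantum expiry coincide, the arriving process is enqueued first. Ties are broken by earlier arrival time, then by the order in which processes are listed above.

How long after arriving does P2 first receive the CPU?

3

Timeline: | P1 0-5 | P2 5-10 | P3 10-15 | P4 15-20 | P5 20-24 | P1 24-27 | P6 27-28 | P7 28-33 | P8 33-36 | P2 36-40 | P3 40-45 | P4 45-46 | P3 46-48 |
Completion: P1=27  P2=40  P3=48  P4=46  P5=24  P6=28  P7=33  P8=36
Response(P2) = first start − arrival = 5 − 2 = 3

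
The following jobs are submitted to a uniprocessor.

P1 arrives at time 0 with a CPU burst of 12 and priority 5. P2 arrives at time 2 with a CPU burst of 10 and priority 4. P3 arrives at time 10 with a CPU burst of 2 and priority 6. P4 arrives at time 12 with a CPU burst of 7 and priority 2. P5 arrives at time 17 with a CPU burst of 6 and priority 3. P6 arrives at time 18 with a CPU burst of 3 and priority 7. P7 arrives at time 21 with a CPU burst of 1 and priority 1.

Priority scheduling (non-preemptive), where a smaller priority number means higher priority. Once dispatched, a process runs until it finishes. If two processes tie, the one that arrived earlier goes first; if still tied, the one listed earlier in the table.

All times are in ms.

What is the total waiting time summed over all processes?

76

Timeline: | P1 0-12 | P4 12-19 | P5 19-25 | P7 25-26 | P2 26-36 | P3 36-38 | P6 38-41 |
Completion: P1=12  P2=36  P3=38  P4=19  P5=25  P6=41  P7=26
Turnaround (C−A): P1=12  P2=34  P3=28  P4=7  P5=8  P6=23  P7=5
Waiting = turnaround − burst: P1=0, P2=24, P3=26, P4=0, P5=2, P6=20, P7=4
Total waiting = 0 + 24 + 26 + 0 + 2 + 20 + 4 = 76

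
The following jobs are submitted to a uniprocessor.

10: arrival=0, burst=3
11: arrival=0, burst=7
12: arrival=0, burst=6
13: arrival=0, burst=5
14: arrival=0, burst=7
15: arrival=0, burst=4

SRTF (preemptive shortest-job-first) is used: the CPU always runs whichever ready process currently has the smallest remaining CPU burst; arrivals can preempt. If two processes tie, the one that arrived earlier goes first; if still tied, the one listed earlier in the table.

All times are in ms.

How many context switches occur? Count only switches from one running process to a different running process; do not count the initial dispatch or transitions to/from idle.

Schedule: | 10 0-3 | 15 3-7 | 13 7-12 | 12 12-18 | 11 18-25 | 14 25-32 |
Completion: 10=3  11=25  12=18  13=12  14=32  15=7
Turnaround (C−A): 10=3  11=25  12=18  13=12  14=32  15=7

5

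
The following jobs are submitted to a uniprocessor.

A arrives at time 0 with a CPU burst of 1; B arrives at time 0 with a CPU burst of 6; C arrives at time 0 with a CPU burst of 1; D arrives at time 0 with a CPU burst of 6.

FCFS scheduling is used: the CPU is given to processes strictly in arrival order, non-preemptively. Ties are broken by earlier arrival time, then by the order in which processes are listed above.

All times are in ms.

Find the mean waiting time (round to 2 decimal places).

Gantt: | A 0-1 | B 1-7 | C 7-8 | D 8-14 |
Completion: A=1  B=7  C=8  D=14
Waiting times: A=0, B=1, C=7, D=8
Average waiting = (0+1+7+8) / 4 = 16/4 = 4.00

4.00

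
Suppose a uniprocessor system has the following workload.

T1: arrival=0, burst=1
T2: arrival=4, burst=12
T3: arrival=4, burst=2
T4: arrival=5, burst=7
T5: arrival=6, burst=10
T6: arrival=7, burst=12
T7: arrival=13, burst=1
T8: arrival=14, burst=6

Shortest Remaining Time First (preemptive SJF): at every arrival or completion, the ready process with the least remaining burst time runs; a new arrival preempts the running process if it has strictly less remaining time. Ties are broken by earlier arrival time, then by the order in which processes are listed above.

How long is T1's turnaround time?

Schedule: | T1 0-1 | idle 1-4 | T3 4-6 | T4 6-13 | T7 13-14 | T8 14-20 | T5 20-30 | T2 30-42 | T6 42-54 |
Completion: T1=1  T2=42  T3=6  T4=13  T5=30  T6=54  T7=14  T8=20
Turnaround (C−A): T1=1  T2=38  T3=2  T4=8  T5=24  T6=47  T7=1  T8=6
Turnaround(T1) = completion − arrival = 1 − 0 = 1

1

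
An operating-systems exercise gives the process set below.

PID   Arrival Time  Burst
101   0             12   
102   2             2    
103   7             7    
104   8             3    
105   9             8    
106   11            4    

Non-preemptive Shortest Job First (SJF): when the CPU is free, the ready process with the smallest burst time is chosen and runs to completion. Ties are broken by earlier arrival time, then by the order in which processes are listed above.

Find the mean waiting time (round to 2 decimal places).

Gantt: | 101 0-12 | 102 12-14 | 104 14-17 | 106 17-21 | 103 21-28 | 105 28-36 |
Completion: 101=12  102=14  103=28  104=17  105=36  106=21
Waiting times: 101=0, 102=10, 103=14, 104=6, 105=19, 106=6
Average waiting = (0+10+14+6+19+6) / 6 = 55/6 = 9.17

9.17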